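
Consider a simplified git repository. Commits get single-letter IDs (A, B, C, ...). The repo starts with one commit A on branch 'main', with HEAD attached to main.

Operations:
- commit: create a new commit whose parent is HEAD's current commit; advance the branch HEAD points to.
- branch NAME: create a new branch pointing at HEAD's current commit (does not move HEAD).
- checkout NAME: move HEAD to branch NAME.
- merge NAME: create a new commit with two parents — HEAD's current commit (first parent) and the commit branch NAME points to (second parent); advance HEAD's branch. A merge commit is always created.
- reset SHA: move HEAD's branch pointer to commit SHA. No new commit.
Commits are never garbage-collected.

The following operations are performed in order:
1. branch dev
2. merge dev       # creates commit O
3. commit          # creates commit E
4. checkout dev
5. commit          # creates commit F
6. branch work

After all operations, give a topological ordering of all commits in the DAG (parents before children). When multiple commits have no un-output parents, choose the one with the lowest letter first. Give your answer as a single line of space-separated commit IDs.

Answer: A F O E

Derivation:
After op 1 (branch): HEAD=main@A [dev=A main=A]
After op 2 (merge): HEAD=main@O [dev=A main=O]
After op 3 (commit): HEAD=main@E [dev=A main=E]
After op 4 (checkout): HEAD=dev@A [dev=A main=E]
After op 5 (commit): HEAD=dev@F [dev=F main=E]
After op 6 (branch): HEAD=dev@F [dev=F main=E work=F]
commit A: parents=[]
commit E: parents=['O']
commit F: parents=['A']
commit O: parents=['A', 'A']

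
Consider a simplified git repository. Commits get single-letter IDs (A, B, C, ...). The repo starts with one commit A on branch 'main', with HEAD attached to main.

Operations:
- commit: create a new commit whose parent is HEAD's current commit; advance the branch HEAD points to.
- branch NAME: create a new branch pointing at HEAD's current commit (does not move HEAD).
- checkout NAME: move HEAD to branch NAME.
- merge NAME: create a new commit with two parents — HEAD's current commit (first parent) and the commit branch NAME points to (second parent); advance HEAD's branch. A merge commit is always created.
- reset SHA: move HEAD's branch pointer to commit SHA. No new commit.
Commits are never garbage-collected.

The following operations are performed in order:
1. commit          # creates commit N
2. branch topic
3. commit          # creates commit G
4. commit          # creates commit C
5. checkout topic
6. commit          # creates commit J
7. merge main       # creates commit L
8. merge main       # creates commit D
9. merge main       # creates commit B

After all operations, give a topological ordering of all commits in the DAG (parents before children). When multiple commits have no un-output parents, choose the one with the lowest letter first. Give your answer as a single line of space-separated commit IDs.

After op 1 (commit): HEAD=main@N [main=N]
After op 2 (branch): HEAD=main@N [main=N topic=N]
After op 3 (commit): HEAD=main@G [main=G topic=N]
After op 4 (commit): HEAD=main@C [main=C topic=N]
After op 5 (checkout): HEAD=topic@N [main=C topic=N]
After op 6 (commit): HEAD=topic@J [main=C topic=J]
After op 7 (merge): HEAD=topic@L [main=C topic=L]
After op 8 (merge): HEAD=topic@D [main=C topic=D]
After op 9 (merge): HEAD=topic@B [main=C topic=B]
commit A: parents=[]
commit B: parents=['D', 'C']
commit C: parents=['G']
commit D: parents=['L', 'C']
commit G: parents=['N']
commit J: parents=['N']
commit L: parents=['J', 'C']
commit N: parents=['A']

Answer: A N G C J L D B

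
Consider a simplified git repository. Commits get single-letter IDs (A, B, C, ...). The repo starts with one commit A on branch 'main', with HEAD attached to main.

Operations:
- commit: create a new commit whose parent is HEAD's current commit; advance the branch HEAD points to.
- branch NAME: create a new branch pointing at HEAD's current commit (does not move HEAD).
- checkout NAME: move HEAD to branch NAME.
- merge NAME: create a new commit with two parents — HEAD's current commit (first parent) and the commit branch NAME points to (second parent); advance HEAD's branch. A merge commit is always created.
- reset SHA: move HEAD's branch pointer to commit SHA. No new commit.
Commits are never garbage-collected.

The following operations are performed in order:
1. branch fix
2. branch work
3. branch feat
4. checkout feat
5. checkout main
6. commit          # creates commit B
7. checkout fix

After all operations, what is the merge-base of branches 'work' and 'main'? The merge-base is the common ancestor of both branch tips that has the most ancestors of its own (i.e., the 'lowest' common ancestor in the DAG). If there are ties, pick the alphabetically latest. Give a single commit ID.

After op 1 (branch): HEAD=main@A [fix=A main=A]
After op 2 (branch): HEAD=main@A [fix=A main=A work=A]
After op 3 (branch): HEAD=main@A [feat=A fix=A main=A work=A]
After op 4 (checkout): HEAD=feat@A [feat=A fix=A main=A work=A]
After op 5 (checkout): HEAD=main@A [feat=A fix=A main=A work=A]
After op 6 (commit): HEAD=main@B [feat=A fix=A main=B work=A]
After op 7 (checkout): HEAD=fix@A [feat=A fix=A main=B work=A]
ancestors(work=A): ['A']
ancestors(main=B): ['A', 'B']
common: ['A']

Answer: A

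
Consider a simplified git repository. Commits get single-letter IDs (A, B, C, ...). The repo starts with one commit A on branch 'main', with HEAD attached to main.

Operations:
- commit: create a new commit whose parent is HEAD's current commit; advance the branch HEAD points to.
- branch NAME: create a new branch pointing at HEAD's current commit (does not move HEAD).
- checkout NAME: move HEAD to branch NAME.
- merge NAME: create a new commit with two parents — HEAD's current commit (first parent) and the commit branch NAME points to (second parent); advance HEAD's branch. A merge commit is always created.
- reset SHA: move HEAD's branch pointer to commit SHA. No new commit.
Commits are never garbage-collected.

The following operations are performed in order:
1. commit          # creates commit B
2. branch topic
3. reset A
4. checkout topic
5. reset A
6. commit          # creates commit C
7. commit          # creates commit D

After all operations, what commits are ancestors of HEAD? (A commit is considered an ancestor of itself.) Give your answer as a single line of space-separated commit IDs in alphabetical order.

Answer: A C D

Derivation:
After op 1 (commit): HEAD=main@B [main=B]
After op 2 (branch): HEAD=main@B [main=B topic=B]
After op 3 (reset): HEAD=main@A [main=A topic=B]
After op 4 (checkout): HEAD=topic@B [main=A topic=B]
After op 5 (reset): HEAD=topic@A [main=A topic=A]
After op 6 (commit): HEAD=topic@C [main=A topic=C]
After op 7 (commit): HEAD=topic@D [main=A topic=D]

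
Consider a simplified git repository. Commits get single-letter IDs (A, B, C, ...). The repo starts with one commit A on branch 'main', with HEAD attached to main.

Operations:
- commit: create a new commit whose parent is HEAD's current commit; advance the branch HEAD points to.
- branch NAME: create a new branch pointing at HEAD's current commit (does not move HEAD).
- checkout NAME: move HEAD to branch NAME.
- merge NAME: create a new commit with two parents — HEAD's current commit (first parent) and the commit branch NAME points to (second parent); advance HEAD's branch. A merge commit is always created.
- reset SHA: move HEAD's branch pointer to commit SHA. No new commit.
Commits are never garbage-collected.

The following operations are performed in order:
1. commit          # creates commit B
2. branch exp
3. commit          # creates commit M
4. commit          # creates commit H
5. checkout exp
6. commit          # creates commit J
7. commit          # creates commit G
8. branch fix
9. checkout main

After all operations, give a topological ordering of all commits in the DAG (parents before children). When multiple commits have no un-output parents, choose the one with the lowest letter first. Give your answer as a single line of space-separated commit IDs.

After op 1 (commit): HEAD=main@B [main=B]
After op 2 (branch): HEAD=main@B [exp=B main=B]
After op 3 (commit): HEAD=main@M [exp=B main=M]
After op 4 (commit): HEAD=main@H [exp=B main=H]
After op 5 (checkout): HEAD=exp@B [exp=B main=H]
After op 6 (commit): HEAD=exp@J [exp=J main=H]
After op 7 (commit): HEAD=exp@G [exp=G main=H]
After op 8 (branch): HEAD=exp@G [exp=G fix=G main=H]
After op 9 (checkout): HEAD=main@H [exp=G fix=G main=H]
commit A: parents=[]
commit B: parents=['A']
commit G: parents=['J']
commit H: parents=['M']
commit J: parents=['B']
commit M: parents=['B']

Answer: A B J G M H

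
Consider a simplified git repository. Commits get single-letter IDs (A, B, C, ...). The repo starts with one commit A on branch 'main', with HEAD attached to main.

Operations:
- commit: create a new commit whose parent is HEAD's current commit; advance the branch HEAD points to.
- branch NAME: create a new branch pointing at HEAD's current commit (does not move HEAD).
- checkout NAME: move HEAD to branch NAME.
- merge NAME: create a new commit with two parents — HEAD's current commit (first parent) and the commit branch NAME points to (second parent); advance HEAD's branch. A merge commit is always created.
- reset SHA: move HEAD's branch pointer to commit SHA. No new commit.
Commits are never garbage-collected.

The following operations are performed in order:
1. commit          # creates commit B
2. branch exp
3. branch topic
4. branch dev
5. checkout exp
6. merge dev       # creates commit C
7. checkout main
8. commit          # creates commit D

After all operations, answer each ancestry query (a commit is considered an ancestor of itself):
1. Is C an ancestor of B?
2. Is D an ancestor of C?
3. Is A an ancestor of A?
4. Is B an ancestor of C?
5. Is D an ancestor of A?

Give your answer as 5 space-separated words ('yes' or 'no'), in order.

Answer: no no yes yes no

Derivation:
After op 1 (commit): HEAD=main@B [main=B]
After op 2 (branch): HEAD=main@B [exp=B main=B]
After op 3 (branch): HEAD=main@B [exp=B main=B topic=B]
After op 4 (branch): HEAD=main@B [dev=B exp=B main=B topic=B]
After op 5 (checkout): HEAD=exp@B [dev=B exp=B main=B topic=B]
After op 6 (merge): HEAD=exp@C [dev=B exp=C main=B topic=B]
After op 7 (checkout): HEAD=main@B [dev=B exp=C main=B topic=B]
After op 8 (commit): HEAD=main@D [dev=B exp=C main=D topic=B]
ancestors(B) = {A,B}; C in? no
ancestors(C) = {A,B,C}; D in? no
ancestors(A) = {A}; A in? yes
ancestors(C) = {A,B,C}; B in? yes
ancestors(A) = {A}; D in? no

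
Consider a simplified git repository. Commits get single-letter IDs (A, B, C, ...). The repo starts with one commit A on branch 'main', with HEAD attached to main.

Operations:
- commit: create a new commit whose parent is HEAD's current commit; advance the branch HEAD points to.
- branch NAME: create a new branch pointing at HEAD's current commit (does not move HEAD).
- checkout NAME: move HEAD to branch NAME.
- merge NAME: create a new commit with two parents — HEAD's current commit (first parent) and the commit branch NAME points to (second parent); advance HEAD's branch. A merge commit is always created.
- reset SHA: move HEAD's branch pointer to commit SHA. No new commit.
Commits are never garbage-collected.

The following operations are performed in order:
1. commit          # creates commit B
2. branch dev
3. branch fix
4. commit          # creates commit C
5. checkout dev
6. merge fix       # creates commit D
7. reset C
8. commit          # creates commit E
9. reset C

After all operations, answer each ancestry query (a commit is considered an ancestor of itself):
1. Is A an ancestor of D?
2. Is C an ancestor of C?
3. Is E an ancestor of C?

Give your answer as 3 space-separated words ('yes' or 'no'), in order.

Answer: yes yes no

Derivation:
After op 1 (commit): HEAD=main@B [main=B]
After op 2 (branch): HEAD=main@B [dev=B main=B]
After op 3 (branch): HEAD=main@B [dev=B fix=B main=B]
After op 4 (commit): HEAD=main@C [dev=B fix=B main=C]
After op 5 (checkout): HEAD=dev@B [dev=B fix=B main=C]
After op 6 (merge): HEAD=dev@D [dev=D fix=B main=C]
After op 7 (reset): HEAD=dev@C [dev=C fix=B main=C]
After op 8 (commit): HEAD=dev@E [dev=E fix=B main=C]
After op 9 (reset): HEAD=dev@C [dev=C fix=B main=C]
ancestors(D) = {A,B,D}; A in? yes
ancestors(C) = {A,B,C}; C in? yes
ancestors(C) = {A,B,C}; E in? no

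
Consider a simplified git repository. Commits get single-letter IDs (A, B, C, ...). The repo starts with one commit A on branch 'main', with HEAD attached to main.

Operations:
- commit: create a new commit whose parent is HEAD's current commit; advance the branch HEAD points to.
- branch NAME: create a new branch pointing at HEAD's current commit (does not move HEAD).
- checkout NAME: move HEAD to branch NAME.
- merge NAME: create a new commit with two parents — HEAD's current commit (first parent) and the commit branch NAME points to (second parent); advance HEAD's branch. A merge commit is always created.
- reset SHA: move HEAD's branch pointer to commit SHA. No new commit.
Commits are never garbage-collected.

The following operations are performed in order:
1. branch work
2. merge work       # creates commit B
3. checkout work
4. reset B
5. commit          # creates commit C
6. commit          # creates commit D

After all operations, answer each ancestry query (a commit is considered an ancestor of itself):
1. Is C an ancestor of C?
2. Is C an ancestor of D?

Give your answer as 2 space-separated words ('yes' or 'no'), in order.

Answer: yes yes

Derivation:
After op 1 (branch): HEAD=main@A [main=A work=A]
After op 2 (merge): HEAD=main@B [main=B work=A]
After op 3 (checkout): HEAD=work@A [main=B work=A]
After op 4 (reset): HEAD=work@B [main=B work=B]
After op 5 (commit): HEAD=work@C [main=B work=C]
After op 6 (commit): HEAD=work@D [main=B work=D]
ancestors(C) = {A,B,C}; C in? yes
ancestors(D) = {A,B,C,D}; C in? yes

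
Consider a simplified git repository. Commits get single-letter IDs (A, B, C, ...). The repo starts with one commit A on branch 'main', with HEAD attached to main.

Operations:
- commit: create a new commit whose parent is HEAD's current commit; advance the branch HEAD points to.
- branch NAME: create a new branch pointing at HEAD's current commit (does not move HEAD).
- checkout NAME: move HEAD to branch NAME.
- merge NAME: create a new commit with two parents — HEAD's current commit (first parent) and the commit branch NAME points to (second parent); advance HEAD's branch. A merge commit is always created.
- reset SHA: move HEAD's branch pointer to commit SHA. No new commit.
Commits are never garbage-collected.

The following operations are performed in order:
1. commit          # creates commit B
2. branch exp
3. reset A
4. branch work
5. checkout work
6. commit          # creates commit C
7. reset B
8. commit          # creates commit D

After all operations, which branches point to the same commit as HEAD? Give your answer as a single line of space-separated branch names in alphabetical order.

After op 1 (commit): HEAD=main@B [main=B]
After op 2 (branch): HEAD=main@B [exp=B main=B]
After op 3 (reset): HEAD=main@A [exp=B main=A]
After op 4 (branch): HEAD=main@A [exp=B main=A work=A]
After op 5 (checkout): HEAD=work@A [exp=B main=A work=A]
After op 6 (commit): HEAD=work@C [exp=B main=A work=C]
After op 7 (reset): HEAD=work@B [exp=B main=A work=B]
After op 8 (commit): HEAD=work@D [exp=B main=A work=D]

Answer: work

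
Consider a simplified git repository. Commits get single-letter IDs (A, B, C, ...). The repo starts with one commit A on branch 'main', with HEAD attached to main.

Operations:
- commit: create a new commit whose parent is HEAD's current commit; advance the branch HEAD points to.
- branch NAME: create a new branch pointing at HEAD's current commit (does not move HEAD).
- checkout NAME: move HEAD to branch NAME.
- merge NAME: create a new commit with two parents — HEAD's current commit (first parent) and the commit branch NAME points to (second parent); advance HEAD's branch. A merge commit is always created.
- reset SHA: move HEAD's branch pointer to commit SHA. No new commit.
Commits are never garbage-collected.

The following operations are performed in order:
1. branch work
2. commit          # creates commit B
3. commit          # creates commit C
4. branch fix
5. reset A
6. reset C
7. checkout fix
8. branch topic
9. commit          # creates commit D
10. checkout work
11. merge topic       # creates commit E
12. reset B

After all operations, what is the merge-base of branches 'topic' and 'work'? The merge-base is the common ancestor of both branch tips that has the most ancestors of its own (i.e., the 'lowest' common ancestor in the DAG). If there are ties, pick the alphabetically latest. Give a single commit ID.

Answer: B

Derivation:
After op 1 (branch): HEAD=main@A [main=A work=A]
After op 2 (commit): HEAD=main@B [main=B work=A]
After op 3 (commit): HEAD=main@C [main=C work=A]
After op 4 (branch): HEAD=main@C [fix=C main=C work=A]
After op 5 (reset): HEAD=main@A [fix=C main=A work=A]
After op 6 (reset): HEAD=main@C [fix=C main=C work=A]
After op 7 (checkout): HEAD=fix@C [fix=C main=C work=A]
After op 8 (branch): HEAD=fix@C [fix=C main=C topic=C work=A]
After op 9 (commit): HEAD=fix@D [fix=D main=C topic=C work=A]
After op 10 (checkout): HEAD=work@A [fix=D main=C topic=C work=A]
After op 11 (merge): HEAD=work@E [fix=D main=C topic=C work=E]
After op 12 (reset): HEAD=work@B [fix=D main=C topic=C work=B]
ancestors(topic=C): ['A', 'B', 'C']
ancestors(work=B): ['A', 'B']
common: ['A', 'B']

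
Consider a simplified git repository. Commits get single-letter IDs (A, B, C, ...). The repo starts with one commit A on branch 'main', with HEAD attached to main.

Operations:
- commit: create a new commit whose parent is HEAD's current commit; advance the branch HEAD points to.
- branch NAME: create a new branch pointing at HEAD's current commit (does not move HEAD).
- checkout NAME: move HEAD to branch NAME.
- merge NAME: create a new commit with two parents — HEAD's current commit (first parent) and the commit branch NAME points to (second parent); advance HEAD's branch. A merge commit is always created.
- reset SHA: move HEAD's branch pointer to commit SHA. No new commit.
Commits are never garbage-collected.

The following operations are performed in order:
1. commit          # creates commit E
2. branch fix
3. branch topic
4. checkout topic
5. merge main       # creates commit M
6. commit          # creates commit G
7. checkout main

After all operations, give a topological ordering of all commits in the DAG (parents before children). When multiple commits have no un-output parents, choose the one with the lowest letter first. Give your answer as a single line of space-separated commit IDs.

After op 1 (commit): HEAD=main@E [main=E]
After op 2 (branch): HEAD=main@E [fix=E main=E]
After op 3 (branch): HEAD=main@E [fix=E main=E topic=E]
After op 4 (checkout): HEAD=topic@E [fix=E main=E topic=E]
After op 5 (merge): HEAD=topic@M [fix=E main=E topic=M]
After op 6 (commit): HEAD=topic@G [fix=E main=E topic=G]
After op 7 (checkout): HEAD=main@E [fix=E main=E topic=G]
commit A: parents=[]
commit E: parents=['A']
commit G: parents=['M']
commit M: parents=['E', 'E']

Answer: A E M G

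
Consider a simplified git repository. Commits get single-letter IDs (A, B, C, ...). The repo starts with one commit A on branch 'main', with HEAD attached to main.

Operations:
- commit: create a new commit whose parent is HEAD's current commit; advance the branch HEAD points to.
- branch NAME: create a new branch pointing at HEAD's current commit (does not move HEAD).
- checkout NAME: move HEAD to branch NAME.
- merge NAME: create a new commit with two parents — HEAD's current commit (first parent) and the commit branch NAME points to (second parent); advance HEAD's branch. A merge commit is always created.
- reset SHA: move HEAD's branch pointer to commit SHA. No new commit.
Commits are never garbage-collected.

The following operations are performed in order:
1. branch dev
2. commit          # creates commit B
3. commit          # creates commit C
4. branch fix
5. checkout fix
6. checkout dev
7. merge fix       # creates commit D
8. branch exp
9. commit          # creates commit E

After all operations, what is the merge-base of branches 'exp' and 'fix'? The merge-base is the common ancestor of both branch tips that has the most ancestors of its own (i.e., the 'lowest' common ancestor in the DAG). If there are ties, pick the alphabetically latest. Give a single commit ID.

Answer: C

Derivation:
After op 1 (branch): HEAD=main@A [dev=A main=A]
After op 2 (commit): HEAD=main@B [dev=A main=B]
After op 3 (commit): HEAD=main@C [dev=A main=C]
After op 4 (branch): HEAD=main@C [dev=A fix=C main=C]
After op 5 (checkout): HEAD=fix@C [dev=A fix=C main=C]
After op 6 (checkout): HEAD=dev@A [dev=A fix=C main=C]
After op 7 (merge): HEAD=dev@D [dev=D fix=C main=C]
After op 8 (branch): HEAD=dev@D [dev=D exp=D fix=C main=C]
After op 9 (commit): HEAD=dev@E [dev=E exp=D fix=C main=C]
ancestors(exp=D): ['A', 'B', 'C', 'D']
ancestors(fix=C): ['A', 'B', 'C']
common: ['A', 'B', 'C']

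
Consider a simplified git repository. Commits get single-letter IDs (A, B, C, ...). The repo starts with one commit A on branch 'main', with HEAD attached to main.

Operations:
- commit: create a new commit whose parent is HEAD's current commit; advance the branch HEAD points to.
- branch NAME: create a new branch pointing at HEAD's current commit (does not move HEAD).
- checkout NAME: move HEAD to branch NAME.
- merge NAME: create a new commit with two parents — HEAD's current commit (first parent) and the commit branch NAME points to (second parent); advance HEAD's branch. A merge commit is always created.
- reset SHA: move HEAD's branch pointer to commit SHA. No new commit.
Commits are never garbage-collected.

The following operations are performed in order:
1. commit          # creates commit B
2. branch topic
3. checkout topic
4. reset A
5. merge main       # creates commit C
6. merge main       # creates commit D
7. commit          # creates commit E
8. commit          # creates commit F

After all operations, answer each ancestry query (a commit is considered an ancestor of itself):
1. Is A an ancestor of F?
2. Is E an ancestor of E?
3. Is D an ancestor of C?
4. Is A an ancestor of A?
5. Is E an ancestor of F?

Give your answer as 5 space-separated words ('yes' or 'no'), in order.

Answer: yes yes no yes yes

Derivation:
After op 1 (commit): HEAD=main@B [main=B]
After op 2 (branch): HEAD=main@B [main=B topic=B]
After op 3 (checkout): HEAD=topic@B [main=B topic=B]
After op 4 (reset): HEAD=topic@A [main=B topic=A]
After op 5 (merge): HEAD=topic@C [main=B topic=C]
After op 6 (merge): HEAD=topic@D [main=B topic=D]
After op 7 (commit): HEAD=topic@E [main=B topic=E]
After op 8 (commit): HEAD=topic@F [main=B topic=F]
ancestors(F) = {A,B,C,D,E,F}; A in? yes
ancestors(E) = {A,B,C,D,E}; E in? yes
ancestors(C) = {A,B,C}; D in? no
ancestors(A) = {A}; A in? yes
ancestors(F) = {A,B,C,D,E,F}; E in? yes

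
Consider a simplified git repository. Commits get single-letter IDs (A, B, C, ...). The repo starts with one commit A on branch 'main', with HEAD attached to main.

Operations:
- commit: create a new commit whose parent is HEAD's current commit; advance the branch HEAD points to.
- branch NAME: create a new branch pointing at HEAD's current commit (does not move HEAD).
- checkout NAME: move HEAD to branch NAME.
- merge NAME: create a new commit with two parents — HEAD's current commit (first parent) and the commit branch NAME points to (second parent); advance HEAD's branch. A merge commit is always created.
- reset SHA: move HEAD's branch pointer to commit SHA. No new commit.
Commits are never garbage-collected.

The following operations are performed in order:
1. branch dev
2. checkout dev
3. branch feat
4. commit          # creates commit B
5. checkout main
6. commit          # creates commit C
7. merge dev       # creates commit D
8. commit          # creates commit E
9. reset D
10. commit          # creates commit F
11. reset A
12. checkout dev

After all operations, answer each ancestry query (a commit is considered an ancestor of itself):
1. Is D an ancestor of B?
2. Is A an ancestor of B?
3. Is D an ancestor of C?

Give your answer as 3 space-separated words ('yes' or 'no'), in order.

Answer: no yes no

Derivation:
After op 1 (branch): HEAD=main@A [dev=A main=A]
After op 2 (checkout): HEAD=dev@A [dev=A main=A]
After op 3 (branch): HEAD=dev@A [dev=A feat=A main=A]
After op 4 (commit): HEAD=dev@B [dev=B feat=A main=A]
After op 5 (checkout): HEAD=main@A [dev=B feat=A main=A]
After op 6 (commit): HEAD=main@C [dev=B feat=A main=C]
After op 7 (merge): HEAD=main@D [dev=B feat=A main=D]
After op 8 (commit): HEAD=main@E [dev=B feat=A main=E]
After op 9 (reset): HEAD=main@D [dev=B feat=A main=D]
After op 10 (commit): HEAD=main@F [dev=B feat=A main=F]
After op 11 (reset): HEAD=main@A [dev=B feat=A main=A]
After op 12 (checkout): HEAD=dev@B [dev=B feat=A main=A]
ancestors(B) = {A,B}; D in? no
ancestors(B) = {A,B}; A in? yes
ancestors(C) = {A,C}; D in? no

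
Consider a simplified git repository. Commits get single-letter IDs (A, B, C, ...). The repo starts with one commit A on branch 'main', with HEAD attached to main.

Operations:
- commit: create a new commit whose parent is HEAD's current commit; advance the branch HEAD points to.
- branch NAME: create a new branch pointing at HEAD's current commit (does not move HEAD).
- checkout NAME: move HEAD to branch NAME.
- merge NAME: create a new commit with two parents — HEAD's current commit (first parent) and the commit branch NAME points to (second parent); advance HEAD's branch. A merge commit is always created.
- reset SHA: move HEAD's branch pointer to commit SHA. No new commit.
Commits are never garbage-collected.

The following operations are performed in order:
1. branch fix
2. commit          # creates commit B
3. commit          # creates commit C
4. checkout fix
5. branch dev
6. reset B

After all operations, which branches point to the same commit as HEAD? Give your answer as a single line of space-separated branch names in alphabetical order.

After op 1 (branch): HEAD=main@A [fix=A main=A]
After op 2 (commit): HEAD=main@B [fix=A main=B]
After op 3 (commit): HEAD=main@C [fix=A main=C]
After op 4 (checkout): HEAD=fix@A [fix=A main=C]
After op 5 (branch): HEAD=fix@A [dev=A fix=A main=C]
After op 6 (reset): HEAD=fix@B [dev=A fix=B main=C]

Answer: fix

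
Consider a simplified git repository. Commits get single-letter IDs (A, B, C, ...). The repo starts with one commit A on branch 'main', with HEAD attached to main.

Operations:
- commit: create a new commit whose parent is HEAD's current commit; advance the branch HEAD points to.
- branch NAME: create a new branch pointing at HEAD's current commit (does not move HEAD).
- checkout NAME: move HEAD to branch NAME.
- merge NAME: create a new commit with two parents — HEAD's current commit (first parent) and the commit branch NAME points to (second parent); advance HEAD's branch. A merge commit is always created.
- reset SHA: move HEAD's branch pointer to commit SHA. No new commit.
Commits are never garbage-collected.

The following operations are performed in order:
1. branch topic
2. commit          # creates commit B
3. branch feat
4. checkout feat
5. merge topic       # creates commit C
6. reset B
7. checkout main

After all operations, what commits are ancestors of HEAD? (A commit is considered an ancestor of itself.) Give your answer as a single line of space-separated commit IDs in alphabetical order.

Answer: A B

Derivation:
After op 1 (branch): HEAD=main@A [main=A topic=A]
After op 2 (commit): HEAD=main@B [main=B topic=A]
After op 3 (branch): HEAD=main@B [feat=B main=B topic=A]
After op 4 (checkout): HEAD=feat@B [feat=B main=B topic=A]
After op 5 (merge): HEAD=feat@C [feat=C main=B topic=A]
After op 6 (reset): HEAD=feat@B [feat=B main=B topic=A]
After op 7 (checkout): HEAD=main@B [feat=B main=B topic=A]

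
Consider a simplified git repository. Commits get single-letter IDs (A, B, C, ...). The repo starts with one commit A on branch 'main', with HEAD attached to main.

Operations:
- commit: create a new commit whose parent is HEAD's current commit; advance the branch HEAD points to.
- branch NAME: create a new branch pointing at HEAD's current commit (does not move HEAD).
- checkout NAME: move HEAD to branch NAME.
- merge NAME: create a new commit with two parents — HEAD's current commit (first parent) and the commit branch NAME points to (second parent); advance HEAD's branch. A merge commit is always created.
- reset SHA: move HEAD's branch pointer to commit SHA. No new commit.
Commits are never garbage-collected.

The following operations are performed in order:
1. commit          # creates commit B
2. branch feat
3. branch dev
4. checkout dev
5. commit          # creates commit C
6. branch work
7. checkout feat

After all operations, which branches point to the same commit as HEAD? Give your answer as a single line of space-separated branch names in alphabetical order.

After op 1 (commit): HEAD=main@B [main=B]
After op 2 (branch): HEAD=main@B [feat=B main=B]
After op 3 (branch): HEAD=main@B [dev=B feat=B main=B]
After op 4 (checkout): HEAD=dev@B [dev=B feat=B main=B]
After op 5 (commit): HEAD=dev@C [dev=C feat=B main=B]
After op 6 (branch): HEAD=dev@C [dev=C feat=B main=B work=C]
After op 7 (checkout): HEAD=feat@B [dev=C feat=B main=B work=C]

Answer: feat main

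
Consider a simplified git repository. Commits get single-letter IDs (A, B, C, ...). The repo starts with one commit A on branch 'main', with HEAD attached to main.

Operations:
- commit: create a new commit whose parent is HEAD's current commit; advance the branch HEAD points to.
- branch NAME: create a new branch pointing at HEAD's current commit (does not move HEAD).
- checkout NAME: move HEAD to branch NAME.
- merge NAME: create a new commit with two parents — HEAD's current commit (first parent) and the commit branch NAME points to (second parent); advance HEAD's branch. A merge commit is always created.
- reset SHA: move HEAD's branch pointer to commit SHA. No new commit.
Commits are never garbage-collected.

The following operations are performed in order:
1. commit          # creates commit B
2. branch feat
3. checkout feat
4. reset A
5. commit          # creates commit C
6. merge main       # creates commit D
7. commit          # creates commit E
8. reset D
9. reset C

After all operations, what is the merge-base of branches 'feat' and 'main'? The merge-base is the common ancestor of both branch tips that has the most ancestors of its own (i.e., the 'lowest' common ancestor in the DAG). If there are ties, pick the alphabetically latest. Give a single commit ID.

After op 1 (commit): HEAD=main@B [main=B]
After op 2 (branch): HEAD=main@B [feat=B main=B]
After op 3 (checkout): HEAD=feat@B [feat=B main=B]
After op 4 (reset): HEAD=feat@A [feat=A main=B]
After op 5 (commit): HEAD=feat@C [feat=C main=B]
After op 6 (merge): HEAD=feat@D [feat=D main=B]
After op 7 (commit): HEAD=feat@E [feat=E main=B]
After op 8 (reset): HEAD=feat@D [feat=D main=B]
After op 9 (reset): HEAD=feat@C [feat=C main=B]
ancestors(feat=C): ['A', 'C']
ancestors(main=B): ['A', 'B']
common: ['A']

Answer: A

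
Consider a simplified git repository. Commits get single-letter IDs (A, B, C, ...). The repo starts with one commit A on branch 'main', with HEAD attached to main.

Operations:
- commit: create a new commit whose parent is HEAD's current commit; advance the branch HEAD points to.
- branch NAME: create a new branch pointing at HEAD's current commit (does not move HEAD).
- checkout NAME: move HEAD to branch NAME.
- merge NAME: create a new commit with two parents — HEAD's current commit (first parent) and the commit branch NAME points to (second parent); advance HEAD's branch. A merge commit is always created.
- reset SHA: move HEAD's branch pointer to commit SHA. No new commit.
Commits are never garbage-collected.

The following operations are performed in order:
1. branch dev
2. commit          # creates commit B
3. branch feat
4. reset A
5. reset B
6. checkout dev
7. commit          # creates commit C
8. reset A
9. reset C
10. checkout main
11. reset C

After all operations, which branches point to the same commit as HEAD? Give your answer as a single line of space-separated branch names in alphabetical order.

Answer: dev main

Derivation:
After op 1 (branch): HEAD=main@A [dev=A main=A]
After op 2 (commit): HEAD=main@B [dev=A main=B]
After op 3 (branch): HEAD=main@B [dev=A feat=B main=B]
After op 4 (reset): HEAD=main@A [dev=A feat=B main=A]
After op 5 (reset): HEAD=main@B [dev=A feat=B main=B]
After op 6 (checkout): HEAD=dev@A [dev=A feat=B main=B]
After op 7 (commit): HEAD=dev@C [dev=C feat=B main=B]
After op 8 (reset): HEAD=dev@A [dev=A feat=B main=B]
After op 9 (reset): HEAD=dev@C [dev=C feat=B main=B]
After op 10 (checkout): HEAD=main@B [dev=C feat=B main=B]
After op 11 (reset): HEAD=main@C [dev=C feat=B main=C]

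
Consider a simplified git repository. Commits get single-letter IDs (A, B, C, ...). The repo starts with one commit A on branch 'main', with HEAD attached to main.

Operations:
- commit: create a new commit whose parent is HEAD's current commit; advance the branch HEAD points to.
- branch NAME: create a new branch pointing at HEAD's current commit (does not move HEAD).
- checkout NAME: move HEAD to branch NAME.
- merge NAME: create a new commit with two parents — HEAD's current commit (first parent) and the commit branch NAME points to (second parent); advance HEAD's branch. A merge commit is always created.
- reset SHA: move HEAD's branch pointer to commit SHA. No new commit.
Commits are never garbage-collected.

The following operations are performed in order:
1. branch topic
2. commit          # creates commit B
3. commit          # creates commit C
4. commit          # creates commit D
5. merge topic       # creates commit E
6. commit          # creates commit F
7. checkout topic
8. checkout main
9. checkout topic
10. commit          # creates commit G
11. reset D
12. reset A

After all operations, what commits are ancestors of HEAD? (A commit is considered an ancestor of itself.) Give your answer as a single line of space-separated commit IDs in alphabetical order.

After op 1 (branch): HEAD=main@A [main=A topic=A]
After op 2 (commit): HEAD=main@B [main=B topic=A]
After op 3 (commit): HEAD=main@C [main=C topic=A]
After op 4 (commit): HEAD=main@D [main=D topic=A]
After op 5 (merge): HEAD=main@E [main=E topic=A]
After op 6 (commit): HEAD=main@F [main=F topic=A]
After op 7 (checkout): HEAD=topic@A [main=F topic=A]
After op 8 (checkout): HEAD=main@F [main=F topic=A]
After op 9 (checkout): HEAD=topic@A [main=F topic=A]
After op 10 (commit): HEAD=topic@G [main=F topic=G]
After op 11 (reset): HEAD=topic@D [main=F topic=D]
After op 12 (reset): HEAD=topic@A [main=F topic=A]

Answer: A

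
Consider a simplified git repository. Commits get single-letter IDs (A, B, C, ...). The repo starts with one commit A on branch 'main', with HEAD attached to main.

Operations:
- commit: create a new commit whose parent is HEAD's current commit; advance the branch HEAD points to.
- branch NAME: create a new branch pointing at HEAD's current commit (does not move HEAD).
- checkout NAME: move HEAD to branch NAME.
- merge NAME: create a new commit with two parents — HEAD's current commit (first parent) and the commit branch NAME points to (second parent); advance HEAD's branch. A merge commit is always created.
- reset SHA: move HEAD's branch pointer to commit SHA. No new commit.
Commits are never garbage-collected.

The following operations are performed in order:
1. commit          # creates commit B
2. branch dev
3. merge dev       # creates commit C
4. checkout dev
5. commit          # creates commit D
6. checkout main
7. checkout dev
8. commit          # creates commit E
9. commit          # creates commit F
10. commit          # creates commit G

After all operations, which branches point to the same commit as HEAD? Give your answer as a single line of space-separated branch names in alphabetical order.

After op 1 (commit): HEAD=main@B [main=B]
After op 2 (branch): HEAD=main@B [dev=B main=B]
After op 3 (merge): HEAD=main@C [dev=B main=C]
After op 4 (checkout): HEAD=dev@B [dev=B main=C]
After op 5 (commit): HEAD=dev@D [dev=D main=C]
After op 6 (checkout): HEAD=main@C [dev=D main=C]
After op 7 (checkout): HEAD=dev@D [dev=D main=C]
After op 8 (commit): HEAD=dev@E [dev=E main=C]
After op 9 (commit): HEAD=dev@F [dev=F main=C]
After op 10 (commit): HEAD=dev@G [dev=G main=C]

Answer: dev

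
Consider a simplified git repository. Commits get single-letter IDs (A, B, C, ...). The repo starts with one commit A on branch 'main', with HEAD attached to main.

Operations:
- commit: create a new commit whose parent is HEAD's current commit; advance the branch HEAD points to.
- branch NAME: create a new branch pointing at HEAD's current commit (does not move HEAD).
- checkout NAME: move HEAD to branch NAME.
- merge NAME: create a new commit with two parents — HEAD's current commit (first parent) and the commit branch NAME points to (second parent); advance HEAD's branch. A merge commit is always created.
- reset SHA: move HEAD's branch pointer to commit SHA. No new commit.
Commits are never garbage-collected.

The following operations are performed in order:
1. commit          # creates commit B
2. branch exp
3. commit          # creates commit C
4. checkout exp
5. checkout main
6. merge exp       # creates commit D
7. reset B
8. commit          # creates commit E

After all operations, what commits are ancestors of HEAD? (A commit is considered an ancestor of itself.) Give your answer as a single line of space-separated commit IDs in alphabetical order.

After op 1 (commit): HEAD=main@B [main=B]
After op 2 (branch): HEAD=main@B [exp=B main=B]
After op 3 (commit): HEAD=main@C [exp=B main=C]
After op 4 (checkout): HEAD=exp@B [exp=B main=C]
After op 5 (checkout): HEAD=main@C [exp=B main=C]
After op 6 (merge): HEAD=main@D [exp=B main=D]
After op 7 (reset): HEAD=main@B [exp=B main=B]
After op 8 (commit): HEAD=main@E [exp=B main=E]

Answer: A B E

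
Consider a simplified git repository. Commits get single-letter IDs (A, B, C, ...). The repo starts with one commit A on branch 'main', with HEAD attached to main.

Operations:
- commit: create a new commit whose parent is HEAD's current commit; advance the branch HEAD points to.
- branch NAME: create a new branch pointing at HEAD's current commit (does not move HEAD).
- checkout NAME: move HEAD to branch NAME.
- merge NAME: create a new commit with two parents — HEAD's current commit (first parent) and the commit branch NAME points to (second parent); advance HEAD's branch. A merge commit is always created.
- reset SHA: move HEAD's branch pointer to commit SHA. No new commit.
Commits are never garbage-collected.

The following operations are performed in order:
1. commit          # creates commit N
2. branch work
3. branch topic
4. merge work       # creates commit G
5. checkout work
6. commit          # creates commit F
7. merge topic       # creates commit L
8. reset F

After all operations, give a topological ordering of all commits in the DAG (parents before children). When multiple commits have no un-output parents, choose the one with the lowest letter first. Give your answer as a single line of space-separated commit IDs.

Answer: A N F G L

Derivation:
After op 1 (commit): HEAD=main@N [main=N]
After op 2 (branch): HEAD=main@N [main=N work=N]
After op 3 (branch): HEAD=main@N [main=N topic=N work=N]
After op 4 (merge): HEAD=main@G [main=G topic=N work=N]
After op 5 (checkout): HEAD=work@N [main=G topic=N work=N]
After op 6 (commit): HEAD=work@F [main=G topic=N work=F]
After op 7 (merge): HEAD=work@L [main=G topic=N work=L]
After op 8 (reset): HEAD=work@F [main=G topic=N work=F]
commit A: parents=[]
commit F: parents=['N']
commit G: parents=['N', 'N']
commit L: parents=['F', 'N']
commit N: parents=['A']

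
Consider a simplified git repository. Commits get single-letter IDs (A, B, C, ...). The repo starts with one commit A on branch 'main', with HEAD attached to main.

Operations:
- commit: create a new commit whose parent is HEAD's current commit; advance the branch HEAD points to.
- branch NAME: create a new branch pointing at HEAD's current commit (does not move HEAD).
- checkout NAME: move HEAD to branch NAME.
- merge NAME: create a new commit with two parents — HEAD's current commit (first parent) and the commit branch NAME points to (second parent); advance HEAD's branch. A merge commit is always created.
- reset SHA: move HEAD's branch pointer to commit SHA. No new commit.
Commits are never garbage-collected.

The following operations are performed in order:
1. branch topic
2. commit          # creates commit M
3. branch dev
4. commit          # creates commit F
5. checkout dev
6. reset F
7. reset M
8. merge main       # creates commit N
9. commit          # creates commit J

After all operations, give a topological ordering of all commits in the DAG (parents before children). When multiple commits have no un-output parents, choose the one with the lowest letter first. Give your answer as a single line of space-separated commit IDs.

After op 1 (branch): HEAD=main@A [main=A topic=A]
After op 2 (commit): HEAD=main@M [main=M topic=A]
After op 3 (branch): HEAD=main@M [dev=M main=M topic=A]
After op 4 (commit): HEAD=main@F [dev=M main=F topic=A]
After op 5 (checkout): HEAD=dev@M [dev=M main=F topic=A]
After op 6 (reset): HEAD=dev@F [dev=F main=F topic=A]
After op 7 (reset): HEAD=dev@M [dev=M main=F topic=A]
After op 8 (merge): HEAD=dev@N [dev=N main=F topic=A]
After op 9 (commit): HEAD=dev@J [dev=J main=F topic=A]
commit A: parents=[]
commit F: parents=['M']
commit J: parents=['N']
commit M: parents=['A']
commit N: parents=['M', 'F']

Answer: A M F N J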